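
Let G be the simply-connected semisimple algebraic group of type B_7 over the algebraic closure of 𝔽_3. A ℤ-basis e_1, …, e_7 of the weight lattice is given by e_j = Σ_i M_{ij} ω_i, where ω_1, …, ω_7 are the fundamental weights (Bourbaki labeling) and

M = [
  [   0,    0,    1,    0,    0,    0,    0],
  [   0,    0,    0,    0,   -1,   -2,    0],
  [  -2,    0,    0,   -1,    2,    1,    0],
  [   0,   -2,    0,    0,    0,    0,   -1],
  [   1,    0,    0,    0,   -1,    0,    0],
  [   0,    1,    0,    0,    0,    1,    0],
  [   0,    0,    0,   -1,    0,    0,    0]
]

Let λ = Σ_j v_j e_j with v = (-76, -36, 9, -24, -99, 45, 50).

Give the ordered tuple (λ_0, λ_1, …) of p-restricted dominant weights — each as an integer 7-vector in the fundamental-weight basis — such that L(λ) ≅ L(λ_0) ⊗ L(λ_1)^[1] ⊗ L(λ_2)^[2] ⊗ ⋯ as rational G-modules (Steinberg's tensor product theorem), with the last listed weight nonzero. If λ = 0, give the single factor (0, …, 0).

In the fundamental-weight basis, λ has coordinates c = M·v (v = (-76, -36, 9, -24, -99, 45, 50)):
  c_1 = (0)·(-76) + (0)·(-36) + 1·9 + (0)·(-24) + (0)·(-99) + 0·45 + 0·50 = 9
  c_2 = (0)·(-76) + (0)·(-36) + 0·9 + (0)·(-24) + (-1)·(-99) + (-2)·(45) + 0·50 = 9
  c_3 = (-2)·(-76) + (0)·(-36) + 0·9 + (-1)·(-24) + (2)·(-99) + 1·45 + 0·50 = 23
  c_4 = (0)·(-76) + (-2)·(-36) + 0·9 + (0)·(-24) + (0)·(-99) + 0·45 + (-1)·(50) = 22
  c_5 = (1)·(-76) + (0)·(-36) + 0·9 + (0)·(-24) + (-1)·(-99) + 0·45 + 0·50 = 23
  c_6 = (0)·(-76) + (1)·(-36) + 0·9 + (0)·(-24) + (0)·(-99) + 1·45 + 0·50 = 9
  c_7 = (0)·(-76) + (0)·(-36) + 0·9 + (-1)·(-24) + (0)·(-99) + 0·45 + 0·50 = 24
Writing each c_i in base p = 3:
  c_1 = 9 = 0·3^0 + 0·3^1 + 1·3^2
  c_2 = 9 = 0·3^0 + 0·3^1 + 1·3^2
  c_3 = 23 = 2·3^0 + 1·3^1 + 2·3^2
  c_4 = 22 = 1·3^0 + 1·3^1 + 2·3^2
  c_5 = 23 = 2·3^0 + 1·3^1 + 2·3^2
  c_6 = 9 = 0·3^0 + 0·3^1 + 1·3^2
  c_7 = 24 = 0·3^0 + 2·3^1 + 2·3^2
p-restricted factor λ_0 = (0, 0, 2, 1, 2, 0, 0)
p-restricted factor λ_1 = (0, 0, 1, 1, 1, 0, 2)
p-restricted factor λ_2 = (1, 1, 2, 2, 2, 1, 2)

((0, 0, 2, 1, 2, 0, 0), (0, 0, 1, 1, 1, 0, 2), (1, 1, 2, 2, 2, 1, 2))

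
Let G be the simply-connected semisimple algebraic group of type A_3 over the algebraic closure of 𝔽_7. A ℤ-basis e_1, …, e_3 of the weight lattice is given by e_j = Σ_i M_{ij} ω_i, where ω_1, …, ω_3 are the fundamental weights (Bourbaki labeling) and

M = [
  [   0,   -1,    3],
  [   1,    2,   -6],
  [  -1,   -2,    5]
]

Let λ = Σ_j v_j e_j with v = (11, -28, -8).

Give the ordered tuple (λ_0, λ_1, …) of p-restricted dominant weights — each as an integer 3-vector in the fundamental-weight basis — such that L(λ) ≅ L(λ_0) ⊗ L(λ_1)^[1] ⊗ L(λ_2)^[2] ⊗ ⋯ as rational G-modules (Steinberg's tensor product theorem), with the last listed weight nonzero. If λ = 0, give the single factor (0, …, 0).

((4, 3, 5),)

ω-coordinates c = M·v, v = (11, -28, -8):
  c_1 = (0)·(11) + (-1)·(-28) + (3)·(-8) = 4
  c_2 = (1)·(11) + (2)·(-28) + (-6)·(-8) = 3
  c_3 = (-1)·(11) + (-2)·(-28) + (5)·(-8) = 5
Base-7 expansion of each c_i:
  c_1 = 4 = 4·7^0
  c_2 = 3 = 3·7^0
  c_3 = 5 = 5·7^0
λ_0 = (4, 3, 5)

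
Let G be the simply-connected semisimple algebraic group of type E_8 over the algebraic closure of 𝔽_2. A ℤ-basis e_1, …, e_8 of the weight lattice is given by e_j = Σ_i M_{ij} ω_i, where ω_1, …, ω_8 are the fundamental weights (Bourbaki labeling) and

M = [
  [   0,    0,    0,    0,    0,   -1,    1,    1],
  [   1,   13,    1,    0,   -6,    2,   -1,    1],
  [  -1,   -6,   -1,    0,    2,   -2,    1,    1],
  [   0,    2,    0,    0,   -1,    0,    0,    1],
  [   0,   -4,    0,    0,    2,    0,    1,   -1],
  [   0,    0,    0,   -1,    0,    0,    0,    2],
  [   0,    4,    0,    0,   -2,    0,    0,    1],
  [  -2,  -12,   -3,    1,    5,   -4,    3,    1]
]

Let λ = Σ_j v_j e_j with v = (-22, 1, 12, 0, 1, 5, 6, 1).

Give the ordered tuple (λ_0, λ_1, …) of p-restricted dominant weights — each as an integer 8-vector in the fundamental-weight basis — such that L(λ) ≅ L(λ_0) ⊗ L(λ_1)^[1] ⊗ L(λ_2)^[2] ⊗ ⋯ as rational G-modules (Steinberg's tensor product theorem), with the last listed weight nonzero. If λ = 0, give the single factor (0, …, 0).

((0, 0, 1, 0, 1, 0, 1, 0), (1, 1, 1, 1, 1, 1, 1, 0))

Converting to the ω-basis (c_i = row i of M dotted with v = (-22, 1, 12, 0, 1, 5, 6, 1)):
  c_1 = 0*-22 + 0*1 + 0*12 + 0*0 + 0*1 + -1*5 + 1*6 + 1*1 = 2
  c_2 = 1*-22 + 13*1 + 1*12 + 0*0 + -6*1 + 2*5 + -1*6 + 1*1 = 2
  c_3 = -1*-22 + -6*1 + -1*12 + 0*0 + 2*1 + -2*5 + 1*6 + 1*1 = 3
  c_4 = 0*-22 + 2*1 + 0*12 + 0*0 + -1*1 + 0*5 + 0*6 + 1*1 = 2
  c_5 = 0*-22 + -4*1 + 0*12 + 0*0 + 2*1 + 0*5 + 1*6 + -1*1 = 3
  c_6 = 0*-22 + 0*1 + 0*12 + -1*0 + 0*1 + 0*5 + 0*6 + 2*1 = 2
  c_7 = 0*-22 + 4*1 + 0*12 + 0*0 + -2*1 + 0*5 + 0*6 + 1*1 = 3
  c_8 = -2*-22 + -12*1 + -3*12 + 1*0 + 5*1 + -4*5 + 3*6 + 1*1 = 0
Expand coordinatewise in base 2:
  c_1 = 2 = 0·2^0 + 1·2^1
  c_2 = 2 = 0·2^0 + 1·2^1
  c_3 = 3 = 1·2^0 + 1·2^1
  c_4 = 2 = 0·2^0 + 1·2^1
  c_5 = 3 = 1·2^0 + 1·2^1
  c_6 = 2 = 0·2^0 + 1·2^1
  c_7 = 3 = 1·2^0 + 1·2^1
  c_8 = 0
λ_0 = (0, 0, 1, 0, 1, 0, 1, 0)
λ_1 = (1, 1, 1, 1, 1, 1, 1, 0)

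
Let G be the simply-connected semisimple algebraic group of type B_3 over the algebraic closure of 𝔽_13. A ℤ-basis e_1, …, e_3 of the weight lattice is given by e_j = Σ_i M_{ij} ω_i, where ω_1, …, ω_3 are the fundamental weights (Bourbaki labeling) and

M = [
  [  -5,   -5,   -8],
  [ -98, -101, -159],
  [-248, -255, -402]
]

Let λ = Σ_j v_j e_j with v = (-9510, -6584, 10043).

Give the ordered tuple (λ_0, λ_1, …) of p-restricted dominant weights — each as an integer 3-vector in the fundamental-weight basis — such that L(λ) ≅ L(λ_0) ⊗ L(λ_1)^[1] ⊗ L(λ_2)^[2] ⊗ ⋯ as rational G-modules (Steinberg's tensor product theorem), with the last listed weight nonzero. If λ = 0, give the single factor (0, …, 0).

ω-coordinates c = M·v, v = (-9510, -6584, 10043):
  c_1 = (-5)·(-9510) + (-5)·(-6584) + (-8)·(10043) = 126
  c_2 = (-98)·(-9510) + (-101)·(-6584) + (-159)·(10043) = 127
  c_3 = (-248)·(-9510) + (-255)·(-6584) + (-402)·(10043) = 114
Base-13 expansion of each c_i:
  c_1 = 126 = 9·13^0 + 9·13^1
  c_2 = 127 = 10·13^0 + 9·13^1
  c_3 = 114 = 10·13^0 + 8·13^1
p-restricted factor λ_0 = (9, 10, 10)
p-restricted factor λ_1 = (9, 9, 8)

((9, 10, 10), (9, 9, 8))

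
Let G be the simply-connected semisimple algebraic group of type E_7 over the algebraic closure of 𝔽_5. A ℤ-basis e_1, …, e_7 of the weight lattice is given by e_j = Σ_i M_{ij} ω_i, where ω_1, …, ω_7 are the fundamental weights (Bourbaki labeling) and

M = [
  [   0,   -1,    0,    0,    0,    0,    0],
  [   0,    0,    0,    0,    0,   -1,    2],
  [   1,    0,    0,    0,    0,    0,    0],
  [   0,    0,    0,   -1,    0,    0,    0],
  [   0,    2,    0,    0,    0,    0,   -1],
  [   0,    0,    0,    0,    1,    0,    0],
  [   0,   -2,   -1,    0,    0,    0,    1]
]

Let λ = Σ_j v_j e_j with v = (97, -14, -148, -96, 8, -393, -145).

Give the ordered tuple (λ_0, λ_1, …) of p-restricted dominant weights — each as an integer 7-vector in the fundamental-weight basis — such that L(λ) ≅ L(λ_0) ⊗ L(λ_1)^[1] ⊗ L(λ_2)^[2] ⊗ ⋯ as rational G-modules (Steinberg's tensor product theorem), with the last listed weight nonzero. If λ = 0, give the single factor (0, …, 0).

In the fundamental-weight basis, λ has coordinates c = M·v (v = (97, -14, -148, -96, 8, -393, -145)):
  c_1 = 0*97 + -1*-14 + 0*-148 + 0*-96 + 0*8 + 0*-393 + 0*-145 = 14
  c_2 = 0*97 + 0*-14 + 0*-148 + 0*-96 + 0*8 + -1*-393 + 2*-145 = 103
  c_3 = 1*97 + 0*-14 + 0*-148 + 0*-96 + 0*8 + 0*-393 + 0*-145 = 97
  c_4 = 0*97 + 0*-14 + 0*-148 + -1*-96 + 0*8 + 0*-393 + 0*-145 = 96
  c_5 = 0*97 + 2*-14 + 0*-148 + 0*-96 + 0*8 + 0*-393 + -1*-145 = 117
  c_6 = 0*97 + 0*-14 + 0*-148 + 0*-96 + 1*8 + 0*-393 + 0*-145 = 8
  c_7 = 0*97 + -2*-14 + -1*-148 + 0*-96 + 0*8 + 0*-393 + 1*-145 = 31
Expand coordinatewise in base 5:
  c_1 = 14 = 4·5^0 + 2·5^1
  c_2 = 103 = 3·5^0 + 0·5^1 + 4·5^2
  c_3 = 97 = 2·5^0 + 4·5^1 + 3·5^2
  c_4 = 96 = 1·5^0 + 4·5^1 + 3·5^2
  c_5 = 117 = 2·5^0 + 3·5^1 + 4·5^2
  c_6 = 8 = 3·5^0 + 1·5^1
  c_7 = 31 = 1·5^0 + 1·5^1 + 1·5^2
p-restricted factor λ_0 = (4, 3, 2, 1, 2, 3, 1)
p-restricted factor λ_1 = (2, 0, 4, 4, 3, 1, 1)
p-restricted factor λ_2 = (0, 4, 3, 3, 4, 0, 1)

((4, 3, 2, 1, 2, 3, 1), (2, 0, 4, 4, 3, 1, 1), (0, 4, 3, 3, 4, 0, 1))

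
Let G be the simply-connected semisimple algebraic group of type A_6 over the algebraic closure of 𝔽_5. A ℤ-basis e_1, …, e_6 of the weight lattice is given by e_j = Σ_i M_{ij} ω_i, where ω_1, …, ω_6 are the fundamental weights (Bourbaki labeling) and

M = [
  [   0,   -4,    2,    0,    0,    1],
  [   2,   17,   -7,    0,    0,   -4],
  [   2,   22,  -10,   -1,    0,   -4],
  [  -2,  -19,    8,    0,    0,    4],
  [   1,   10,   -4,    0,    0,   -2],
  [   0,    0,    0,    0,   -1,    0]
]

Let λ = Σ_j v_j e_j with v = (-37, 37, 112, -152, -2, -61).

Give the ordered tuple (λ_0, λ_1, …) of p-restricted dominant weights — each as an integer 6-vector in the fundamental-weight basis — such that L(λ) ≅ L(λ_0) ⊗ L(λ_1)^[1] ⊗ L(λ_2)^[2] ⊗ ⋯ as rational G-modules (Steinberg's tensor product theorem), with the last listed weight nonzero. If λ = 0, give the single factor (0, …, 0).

ω-coordinates c = M·v, v = (-37, 37, 112, -152, -2, -61):
  c_1 = (0)·(-37) + (-4)·(37) + (2)·(112) + (0)·(-152) + (0)·(-2) + (1)·(-61) = 15
  c_2 = (2)·(-37) + (17)·(37) + (-7)·(112) + (0)·(-152) + (0)·(-2) + (-4)·(-61) = 15
  c_3 = (2)·(-37) + (22)·(37) + (-10)·(112) + (-1)·(-152) + (0)·(-2) + (-4)·(-61) = 16
  c_4 = (-2)·(-37) + (-19)·(37) + (8)·(112) + (0)·(-152) + (0)·(-2) + (4)·(-61) = 23
  c_5 = (1)·(-37) + (10)·(37) + (-4)·(112) + (0)·(-152) + (0)·(-2) + (-2)·(-61) = 7
  c_6 = (0)·(-37) + (0)·(37) + (0)·(112) + (0)·(-152) + (-1)·(-2) + (0)·(-61) = 2
Writing each c_i in base p = 5:
  c_1 = 15 = 0·5^0 + 3·5^1
  c_2 = 15 = 0·5^0 + 3·5^1
  c_3 = 16 = 1·5^0 + 3·5^1
  c_4 = 23 = 3·5^0 + 4·5^1
  c_5 = 7 = 2·5^0 + 1·5^1
  c_6 = 2 = 2·5^0
Factor λ_0 = (0, 0, 1, 3, 2, 2)
Factor λ_1 = (3, 3, 3, 4, 1, 0)

((0, 0, 1, 3, 2, 2), (3, 3, 3, 4, 1, 0))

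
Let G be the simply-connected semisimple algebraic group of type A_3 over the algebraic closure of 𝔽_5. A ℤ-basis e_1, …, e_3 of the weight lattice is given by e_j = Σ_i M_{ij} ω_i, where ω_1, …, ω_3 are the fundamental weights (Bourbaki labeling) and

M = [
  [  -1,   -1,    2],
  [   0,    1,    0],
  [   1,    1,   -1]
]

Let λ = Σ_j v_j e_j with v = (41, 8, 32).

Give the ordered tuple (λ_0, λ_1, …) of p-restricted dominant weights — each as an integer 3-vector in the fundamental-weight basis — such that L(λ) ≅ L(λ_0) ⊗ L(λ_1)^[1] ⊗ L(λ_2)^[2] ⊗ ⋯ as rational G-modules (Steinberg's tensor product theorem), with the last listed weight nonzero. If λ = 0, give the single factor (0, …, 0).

((0, 3, 2), (3, 1, 3))

Compute c_i = Σ_j M_{ij} v_j with v = (41, 8, 32):
  c_1 = (-1)·(41) + (-1)·(8) + (2)·(32) = 15
  c_2 = (0)·(41) + (1)·(8) + (0)·(32) = 8
  c_3 = (1)·(41) + (1)·(8) + (-1)·(32) = 17
Writing each c_i in base p = 5:
  c_1 = 15 = 0·5^0 + 3·5^1
  c_2 = 8 = 3·5^0 + 1·5^1
  c_3 = 17 = 2·5^0 + 3·5^1
λ_0 = (0, 3, 2)
λ_1 = (3, 1, 3)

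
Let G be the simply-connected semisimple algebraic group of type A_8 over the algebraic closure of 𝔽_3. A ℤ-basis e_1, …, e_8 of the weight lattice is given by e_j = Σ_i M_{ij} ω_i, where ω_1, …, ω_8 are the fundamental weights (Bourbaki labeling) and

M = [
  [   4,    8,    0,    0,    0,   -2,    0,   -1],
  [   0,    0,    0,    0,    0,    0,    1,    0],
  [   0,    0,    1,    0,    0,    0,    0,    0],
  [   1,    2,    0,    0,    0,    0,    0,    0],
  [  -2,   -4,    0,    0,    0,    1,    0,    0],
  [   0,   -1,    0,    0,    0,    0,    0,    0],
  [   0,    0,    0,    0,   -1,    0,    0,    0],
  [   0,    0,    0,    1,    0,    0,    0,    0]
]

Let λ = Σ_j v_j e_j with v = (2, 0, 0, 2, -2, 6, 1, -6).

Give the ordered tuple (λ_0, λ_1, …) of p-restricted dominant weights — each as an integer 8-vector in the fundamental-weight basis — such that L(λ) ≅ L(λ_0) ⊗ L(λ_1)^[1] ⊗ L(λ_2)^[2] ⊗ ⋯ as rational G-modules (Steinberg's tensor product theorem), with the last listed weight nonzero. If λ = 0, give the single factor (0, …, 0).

((2, 1, 0, 2, 2, 0, 2, 2),)

Converting to the ω-basis (c_i = row i of M dotted with v = (2, 0, 0, 2, -2, 6, 1, -6)):
  c_1 = 4*2 + 8*0 + 0*0 + 0*2 + 0*-2 + -2*6 + 0*1 + -1*-6 = 2
  c_2 = 0*2 + 0*0 + 0*0 + 0*2 + 0*-2 + 0*6 + 1*1 + 0*-6 = 1
  c_3 = 0*2 + 0*0 + 1*0 + 0*2 + 0*-2 + 0*6 + 0*1 + 0*-6 = 0
  c_4 = 1*2 + 2*0 + 0*0 + 0*2 + 0*-2 + 0*6 + 0*1 + 0*-6 = 2
  c_5 = -2*2 + -4*0 + 0*0 + 0*2 + 0*-2 + 1*6 + 0*1 + 0*-6 = 2
  c_6 = 0*2 + -1*0 + 0*0 + 0*2 + 0*-2 + 0*6 + 0*1 + 0*-6 = 0
  c_7 = 0*2 + 0*0 + 0*0 + 0*2 + -1*-2 + 0*6 + 0*1 + 0*-6 = 2
  c_8 = 0*2 + 0*0 + 0*0 + 1*2 + 0*-2 + 0*6 + 0*1 + 0*-6 = 2
p = 3; digits c_i = Σ_j d_{ij}·3^j, 0 ≤ d_{ij} < 3:
  c_1 = 2 = 2·3^0
  c_2 = 1 = 1·3^0
  c_3 = 0
  c_4 = 2 = 2·3^0
  c_5 = 2 = 2·3^0
  c_6 = 0
  c_7 = 2 = 2·3^0
  c_8 = 2 = 2·3^0
p-restricted factor λ_0 = (2, 1, 0, 2, 2, 0, 2, 2)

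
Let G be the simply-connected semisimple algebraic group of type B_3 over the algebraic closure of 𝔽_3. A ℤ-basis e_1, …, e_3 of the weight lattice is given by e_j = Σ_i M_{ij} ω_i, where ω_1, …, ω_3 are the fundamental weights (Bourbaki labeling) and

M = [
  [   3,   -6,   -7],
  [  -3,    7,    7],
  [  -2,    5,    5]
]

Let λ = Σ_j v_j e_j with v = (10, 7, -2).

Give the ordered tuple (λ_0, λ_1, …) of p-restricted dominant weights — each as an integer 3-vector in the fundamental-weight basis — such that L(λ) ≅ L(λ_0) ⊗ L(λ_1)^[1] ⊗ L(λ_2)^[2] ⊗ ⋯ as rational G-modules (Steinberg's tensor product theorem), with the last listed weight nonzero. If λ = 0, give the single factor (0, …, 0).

Converting to the ω-basis (c_i = row i of M dotted with v = (10, 7, -2)):
  c_1 = (3)·(10) + (-6)·(7) + (-7)·(-2) = 2
  c_2 = (-3)·(10) + (7)·(7) + (7)·(-2) = 5
  c_3 = (-2)·(10) + (5)·(7) + (5)·(-2) = 5
Base-3 expansion of each c_i:
  c_1 = 2 = 2·3^0
  c_2 = 5 = 2·3^0 + 1·3^1
  c_3 = 5 = 2·3^0 + 1·3^1
p-restricted factor λ_0 = (2, 2, 2)
p-restricted factor λ_1 = (0, 1, 1)

((2, 2, 2), (0, 1, 1))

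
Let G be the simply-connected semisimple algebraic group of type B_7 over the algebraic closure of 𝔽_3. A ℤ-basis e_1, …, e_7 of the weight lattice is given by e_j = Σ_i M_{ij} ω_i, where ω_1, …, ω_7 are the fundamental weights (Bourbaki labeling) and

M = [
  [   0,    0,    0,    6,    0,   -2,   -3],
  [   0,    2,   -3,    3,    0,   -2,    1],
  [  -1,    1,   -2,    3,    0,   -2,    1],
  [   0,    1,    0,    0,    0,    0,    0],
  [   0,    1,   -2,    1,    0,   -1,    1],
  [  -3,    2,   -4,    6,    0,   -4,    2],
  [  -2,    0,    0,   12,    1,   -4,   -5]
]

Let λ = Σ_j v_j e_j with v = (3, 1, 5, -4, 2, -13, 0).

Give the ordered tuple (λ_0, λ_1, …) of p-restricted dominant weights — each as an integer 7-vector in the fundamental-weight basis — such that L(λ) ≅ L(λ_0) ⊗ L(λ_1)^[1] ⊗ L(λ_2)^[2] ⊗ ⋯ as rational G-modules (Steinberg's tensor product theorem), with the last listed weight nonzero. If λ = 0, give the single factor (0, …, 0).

Converting to the ω-basis (c_i = row i of M dotted with v = (3, 1, 5, -4, 2, -13, 0)):
  c_1 = 0·3 + 0·1 + 0·5 + (6)·(-4) + 0·2 + (-2)·(-13) + (-3)·(0) = 2
  c_2 = 0·3 + 2·1 + (-3)·(5) + (3)·(-4) + 0·2 + (-2)·(-13) + 1·0 = 1
  c_3 = (-1)·(3) + 1·1 + (-2)·(5) + (3)·(-4) + 0·2 + (-2)·(-13) + 1·0 = 2
  c_4 = 0·3 + 1·1 + 0·5 + (0)·(-4) + 0·2 + (0)·(-13) + 0·0 = 1
  c_5 = 0·3 + 1·1 + (-2)·(5) + (1)·(-4) + 0·2 + (-1)·(-13) + 1·0 = 0
  c_6 = (-3)·(3) + 2·1 + (-4)·(5) + (6)·(-4) + 0·2 + (-4)·(-13) + 2·0 = 1
  c_7 = (-2)·(3) + 0·1 + 0·5 + (12)·(-4) + 1·2 + (-4)·(-13) + (-5)·(0) = 0
Base-3 expansion of each c_i:
  c_1 = 2 = 2·3^0
  c_2 = 1 = 1·3^0
  c_3 = 2 = 2·3^0
  c_4 = 1 = 1·3^0
  c_5 = 0
  c_6 = 1 = 1·3^0
  c_7 = 0
λ_0 = (2, 1, 2, 1, 0, 1, 0)

((2, 1, 2, 1, 0, 1, 0),)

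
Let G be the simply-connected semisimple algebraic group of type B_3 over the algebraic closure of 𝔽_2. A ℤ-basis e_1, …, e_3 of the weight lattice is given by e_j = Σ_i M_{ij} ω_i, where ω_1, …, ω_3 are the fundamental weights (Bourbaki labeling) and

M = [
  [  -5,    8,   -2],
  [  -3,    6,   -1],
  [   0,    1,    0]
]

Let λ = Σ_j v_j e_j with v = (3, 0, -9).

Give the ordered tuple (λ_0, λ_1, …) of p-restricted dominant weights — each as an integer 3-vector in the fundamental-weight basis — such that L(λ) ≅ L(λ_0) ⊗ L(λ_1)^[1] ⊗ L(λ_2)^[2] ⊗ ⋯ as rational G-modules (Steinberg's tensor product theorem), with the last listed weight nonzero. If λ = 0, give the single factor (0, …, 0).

((1, 0, 0), (1, 0, 0))

Compute c_i = Σ_j M_{ij} v_j with v = (3, 0, -9):
  c_1 = (-5)·(3) + 8·0 + (-2)·(-9) = 3
  c_2 = (-3)·(3) + 6·0 + (-1)·(-9) = 0
  c_3 = 0·3 + 1·0 + (0)·(-9) = 0
Expand coordinatewise in base 2:
  c_1 = 3 = 1·2^0 + 1·2^1
  c_2 = 0
  c_3 = 0
p-restricted factor λ_0 = (1, 0, 0)
p-restricted factor λ_1 = (1, 0, 0)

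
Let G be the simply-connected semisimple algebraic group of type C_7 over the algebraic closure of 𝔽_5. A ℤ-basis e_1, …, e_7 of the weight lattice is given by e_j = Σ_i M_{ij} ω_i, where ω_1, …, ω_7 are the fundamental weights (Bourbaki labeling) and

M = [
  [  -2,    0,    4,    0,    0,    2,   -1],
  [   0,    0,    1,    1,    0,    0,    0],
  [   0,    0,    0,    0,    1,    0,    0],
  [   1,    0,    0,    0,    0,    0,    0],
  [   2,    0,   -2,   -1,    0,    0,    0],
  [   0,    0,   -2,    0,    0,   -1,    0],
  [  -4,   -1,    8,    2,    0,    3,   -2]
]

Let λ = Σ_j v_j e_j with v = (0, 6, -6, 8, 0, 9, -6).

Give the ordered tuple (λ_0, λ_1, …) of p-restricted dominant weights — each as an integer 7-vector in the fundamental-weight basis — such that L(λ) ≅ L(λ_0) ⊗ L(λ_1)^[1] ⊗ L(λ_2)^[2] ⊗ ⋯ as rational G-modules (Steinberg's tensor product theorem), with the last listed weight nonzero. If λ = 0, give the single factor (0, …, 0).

((0, 2, 0, 0, 4, 3, 1),)

Converting to the ω-basis (c_i = row i of M dotted with v = (0, 6, -6, 8, 0, 9, -6)):
  c_1 = (-2)·(0) + (0)·(6) + (4)·(-6) + (0)·(8) + (0)·(0) + (2)·(9) + (-1)·(-6) = 0
  c_2 = (0)·(0) + (0)·(6) + (1)·(-6) + (1)·(8) + (0)·(0) + (0)·(9) + (0)·(-6) = 2
  c_3 = (0)·(0) + (0)·(6) + (0)·(-6) + (0)·(8) + (1)·(0) + (0)·(9) + (0)·(-6) = 0
  c_4 = (1)·(0) + (0)·(6) + (0)·(-6) + (0)·(8) + (0)·(0) + (0)·(9) + (0)·(-6) = 0
  c_5 = (2)·(0) + (0)·(6) + (-2)·(-6) + (-1)·(8) + (0)·(0) + (0)·(9) + (0)·(-6) = 4
  c_6 = (0)·(0) + (0)·(6) + (-2)·(-6) + (0)·(8) + (0)·(0) + (-1)·(9) + (0)·(-6) = 3
  c_7 = (-4)·(0) + (-1)·(6) + (8)·(-6) + (2)·(8) + (0)·(0) + (3)·(9) + (-2)·(-6) = 1
Base-5 expansion of each c_i:
  c_1 = 0
  c_2 = 2 = 2·5^0
  c_3 = 0
  c_4 = 0
  c_5 = 4 = 4·5^0
  c_6 = 3 = 3·5^0
  c_7 = 1 = 1·5^0
Factor λ_0 = (0, 2, 0, 0, 4, 3, 1)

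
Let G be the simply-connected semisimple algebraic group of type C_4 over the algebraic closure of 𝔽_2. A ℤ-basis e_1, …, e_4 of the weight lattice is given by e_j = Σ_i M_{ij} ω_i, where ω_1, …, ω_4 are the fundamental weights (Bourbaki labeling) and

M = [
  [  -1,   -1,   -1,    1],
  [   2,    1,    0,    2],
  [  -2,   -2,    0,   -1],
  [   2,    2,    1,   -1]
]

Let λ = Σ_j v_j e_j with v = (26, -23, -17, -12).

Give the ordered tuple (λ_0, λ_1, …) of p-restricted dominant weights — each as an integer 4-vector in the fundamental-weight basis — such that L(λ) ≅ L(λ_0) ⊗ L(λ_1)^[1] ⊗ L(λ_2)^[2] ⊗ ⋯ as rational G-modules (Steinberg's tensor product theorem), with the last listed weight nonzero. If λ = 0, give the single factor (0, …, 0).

((0, 1, 0, 1), (1, 0, 1, 0), (0, 1, 1, 0))

Converting to the ω-basis (c_i = row i of M dotted with v = (26, -23, -17, -12)):
  c_1 = (-1)·(26) + (-1)·(-23) + (-1)·(-17) + (1)·(-12) = 2
  c_2 = (2)·(26) + (1)·(-23) + (0)·(-17) + (2)·(-12) = 5
  c_3 = (-2)·(26) + (-2)·(-23) + (0)·(-17) + (-1)·(-12) = 6
  c_4 = (2)·(26) + (2)·(-23) + (1)·(-17) + (-1)·(-12) = 1
Writing each c_i in base p = 2:
  c_1 = 2 = 0·2^0 + 1·2^1
  c_2 = 5 = 1·2^0 + 0·2^1 + 1·2^2
  c_3 = 6 = 0·2^0 + 1·2^1 + 1·2^2
  c_4 = 1 = 1·2^0
p-restricted factor λ_0 = (0, 1, 0, 1)
p-restricted factor λ_1 = (1, 0, 1, 0)
p-restricted factor λ_2 = (0, 1, 1, 0)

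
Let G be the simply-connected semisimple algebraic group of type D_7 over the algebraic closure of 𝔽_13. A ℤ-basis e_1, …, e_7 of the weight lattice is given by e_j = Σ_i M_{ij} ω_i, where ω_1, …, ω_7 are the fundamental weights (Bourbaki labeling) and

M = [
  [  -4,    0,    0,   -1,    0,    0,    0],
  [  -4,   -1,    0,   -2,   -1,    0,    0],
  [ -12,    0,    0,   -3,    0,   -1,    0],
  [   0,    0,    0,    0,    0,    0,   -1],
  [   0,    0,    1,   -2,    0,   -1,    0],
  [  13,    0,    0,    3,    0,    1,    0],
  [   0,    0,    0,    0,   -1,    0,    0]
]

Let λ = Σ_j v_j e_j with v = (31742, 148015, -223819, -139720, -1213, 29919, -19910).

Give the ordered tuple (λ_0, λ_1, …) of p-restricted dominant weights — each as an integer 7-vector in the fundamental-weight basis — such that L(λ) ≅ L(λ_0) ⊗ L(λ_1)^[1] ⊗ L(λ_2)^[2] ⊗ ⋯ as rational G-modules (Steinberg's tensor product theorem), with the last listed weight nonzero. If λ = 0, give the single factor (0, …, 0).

((12, 2, 4, 7, 1, 5, 4), (5, 7, 4, 10, 1, 6, 2), (10, 7, 10, 0, 9, 8, 7), (5, 2, 3, 9, 11, 10, 0))

In the fundamental-weight basis, λ has coordinates c = M·v (v = (31742, 148015, -223819, -139720, -1213, 29919, -19910)):
  c_1 = (-4)·(31742) + 0·148015 + (0)·(-223819) + (-1)·(-139720) + (0)·(-1213) + 0·29919 + (0)·(-19910) = 12752
  c_2 = (-4)·(31742) + (-1)·(148015) + (0)·(-223819) + (-2)·(-139720) + (-1)·(-1213) + 0·29919 + (0)·(-19910) = 5670
  c_3 = (-12)·(31742) + 0·148015 + (0)·(-223819) + (-3)·(-139720) + (0)·(-1213) + (-1)·(29919) + (0)·(-19910) = 8337
  c_4 = 0·31742 + 0·148015 + (0)·(-223819) + (0)·(-139720) + (0)·(-1213) + 0·29919 + (-1)·(-19910) = 19910
  c_5 = 0·31742 + 0·148015 + (1)·(-223819) + (-2)·(-139720) + (0)·(-1213) + (-1)·(29919) + (0)·(-19910) = 25702
  c_6 = 13·31742 + 0·148015 + (0)·(-223819) + (3)·(-139720) + (0)·(-1213) + 1·29919 + (0)·(-19910) = 23405
  c_7 = 0·31742 + 0·148015 + (0)·(-223819) + (0)·(-139720) + (-1)·(-1213) + 0·29919 + (0)·(-19910) = 1213
p = 13; digits c_i = Σ_j d_{ij}·13^j, 0 ≤ d_{ij} < 13:
  c_1 = 12752 = 12·13^0 + 5·13^1 + 10·13^2 + 5·13^3
  c_2 = 5670 = 2·13^0 + 7·13^1 + 7·13^2 + 2·13^3
  c_3 = 8337 = 4·13^0 + 4·13^1 + 10·13^2 + 3·13^3
  c_4 = 19910 = 7·13^0 + 10·13^1 + 0·13^2 + 9·13^3
  c_5 = 25702 = 1·13^0 + 1·13^1 + 9·13^2 + 11·13^3
  c_6 = 23405 = 5·13^0 + 6·13^1 + 8·13^2 + 10·13^3
  c_7 = 1213 = 4·13^0 + 2·13^1 + 7·13^2
p-restricted factor λ_0 = (12, 2, 4, 7, 1, 5, 4)
p-restricted factor λ_1 = (5, 7, 4, 10, 1, 6, 2)
p-restricted factor λ_2 = (10, 7, 10, 0, 9, 8, 7)
p-restricted factor λ_3 = (5, 2, 3, 9, 11, 10, 0)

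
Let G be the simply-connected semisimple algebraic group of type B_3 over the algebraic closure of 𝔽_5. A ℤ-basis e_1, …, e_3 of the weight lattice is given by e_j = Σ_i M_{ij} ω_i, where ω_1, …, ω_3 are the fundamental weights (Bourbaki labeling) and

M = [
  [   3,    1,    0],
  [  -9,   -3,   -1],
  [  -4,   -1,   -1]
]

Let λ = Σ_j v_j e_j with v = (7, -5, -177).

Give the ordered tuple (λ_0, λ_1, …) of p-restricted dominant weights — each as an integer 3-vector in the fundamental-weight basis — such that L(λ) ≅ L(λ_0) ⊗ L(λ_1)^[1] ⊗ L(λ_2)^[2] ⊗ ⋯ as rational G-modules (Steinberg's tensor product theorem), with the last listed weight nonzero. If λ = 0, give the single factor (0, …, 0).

((1, 4, 4), (3, 0, 0), (0, 0, 1), (0, 1, 1))

Change of basis e → ω: c = M·v where v = (7, -5, -177):
  c_1 = 3*7 + 1*-5 + 0*-177 = 16
  c_2 = -9*7 + -3*-5 + -1*-177 = 129
  c_3 = -4*7 + -1*-5 + -1*-177 = 154
Writing each c_i in base p = 5:
  c_1 = 16 = 1·5^0 + 3·5^1
  c_2 = 129 = 4·5^0 + 0·5^1 + 0·5^2 + 1·5^3
  c_3 = 154 = 4·5^0 + 0·5^1 + 1·5^2 + 1·5^3
p-restricted factor λ_0 = (1, 4, 4)
p-restricted factor λ_1 = (3, 0, 0)
p-restricted factor λ_2 = (0, 0, 1)
p-restricted factor λ_3 = (0, 1, 1)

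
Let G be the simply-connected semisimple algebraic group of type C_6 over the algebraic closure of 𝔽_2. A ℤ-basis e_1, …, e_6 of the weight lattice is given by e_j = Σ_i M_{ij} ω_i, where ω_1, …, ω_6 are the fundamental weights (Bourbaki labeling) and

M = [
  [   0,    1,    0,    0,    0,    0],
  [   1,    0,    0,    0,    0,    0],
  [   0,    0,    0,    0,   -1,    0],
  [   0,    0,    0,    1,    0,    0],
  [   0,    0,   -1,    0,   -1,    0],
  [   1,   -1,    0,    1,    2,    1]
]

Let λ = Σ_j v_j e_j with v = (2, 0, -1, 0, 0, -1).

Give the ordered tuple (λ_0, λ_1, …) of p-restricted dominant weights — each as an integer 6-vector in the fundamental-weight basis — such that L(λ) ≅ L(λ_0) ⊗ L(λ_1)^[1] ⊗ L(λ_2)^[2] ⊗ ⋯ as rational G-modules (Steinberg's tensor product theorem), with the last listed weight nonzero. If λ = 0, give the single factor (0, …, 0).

In the fundamental-weight basis, λ has coordinates c = M·v (v = (2, 0, -1, 0, 0, -1)):
  c_1 = 0·2 + 1·0 + (0)·(-1) + 0·0 + 0·0 + (0)·(-1) = 0
  c_2 = 1·2 + 0·0 + (0)·(-1) + 0·0 + 0·0 + (0)·(-1) = 2
  c_3 = 0·2 + 0·0 + (0)·(-1) + 0·0 + (-1)·(0) + (0)·(-1) = 0
  c_4 = 0·2 + 0·0 + (0)·(-1) + 1·0 + 0·0 + (0)·(-1) = 0
  c_5 = 0·2 + 0·0 + (-1)·(-1) + 0·0 + (-1)·(0) + (0)·(-1) = 1
  c_6 = 1·2 + (-1)·(0) + (0)·(-1) + 1·0 + 2·0 + (1)·(-1) = 1
Base-2 expansion of each c_i:
  c_1 = 0
  c_2 = 2 = 0·2^0 + 1·2^1
  c_3 = 0
  c_4 = 0
  c_5 = 1 = 1·2^0
  c_6 = 1 = 1·2^0
λ_0 = (0, 0, 0, 0, 1, 1)
λ_1 = (0, 1, 0, 0, 0, 0)

((0, 0, 0, 0, 1, 1), (0, 1, 0, 0, 0, 0))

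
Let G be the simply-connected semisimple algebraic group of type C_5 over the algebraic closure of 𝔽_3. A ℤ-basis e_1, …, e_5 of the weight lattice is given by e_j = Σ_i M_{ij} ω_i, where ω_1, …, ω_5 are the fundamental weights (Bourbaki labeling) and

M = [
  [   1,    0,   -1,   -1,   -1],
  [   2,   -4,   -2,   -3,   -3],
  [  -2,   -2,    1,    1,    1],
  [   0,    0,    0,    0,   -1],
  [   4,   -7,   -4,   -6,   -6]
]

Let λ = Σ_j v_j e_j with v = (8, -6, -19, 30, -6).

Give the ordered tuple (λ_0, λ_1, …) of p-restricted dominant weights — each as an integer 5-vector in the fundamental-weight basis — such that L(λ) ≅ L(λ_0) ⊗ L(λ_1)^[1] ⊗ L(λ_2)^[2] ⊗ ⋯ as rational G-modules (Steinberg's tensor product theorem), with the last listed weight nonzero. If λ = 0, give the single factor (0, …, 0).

((0, 0, 1, 0, 0), (1, 2, 0, 2, 2))

ω-coordinates c = M·v, v = (8, -6, -19, 30, -6):
  c_1 = 1·8 + (0)·(-6) + (-1)·(-19) + (-1)·(30) + (-1)·(-6) = 3
  c_2 = 2·8 + (-4)·(-6) + (-2)·(-19) + (-3)·(30) + (-3)·(-6) = 6
  c_3 = (-2)·(8) + (-2)·(-6) + (1)·(-19) + 1·30 + (1)·(-6) = 1
  c_4 = 0·8 + (0)·(-6) + (0)·(-19) + 0·30 + (-1)·(-6) = 6
  c_5 = 4·8 + (-7)·(-6) + (-4)·(-19) + (-6)·(30) + (-6)·(-6) = 6
Writing each c_i in base p = 3:
  c_1 = 3 = 0·3^0 + 1·3^1
  c_2 = 6 = 0·3^0 + 2·3^1
  c_3 = 1 = 1·3^0
  c_4 = 6 = 0·3^0 + 2·3^1
  c_5 = 6 = 0·3^0 + 2·3^1
λ_0 = (0, 0, 1, 0, 0)
λ_1 = (1, 2, 0, 2, 2)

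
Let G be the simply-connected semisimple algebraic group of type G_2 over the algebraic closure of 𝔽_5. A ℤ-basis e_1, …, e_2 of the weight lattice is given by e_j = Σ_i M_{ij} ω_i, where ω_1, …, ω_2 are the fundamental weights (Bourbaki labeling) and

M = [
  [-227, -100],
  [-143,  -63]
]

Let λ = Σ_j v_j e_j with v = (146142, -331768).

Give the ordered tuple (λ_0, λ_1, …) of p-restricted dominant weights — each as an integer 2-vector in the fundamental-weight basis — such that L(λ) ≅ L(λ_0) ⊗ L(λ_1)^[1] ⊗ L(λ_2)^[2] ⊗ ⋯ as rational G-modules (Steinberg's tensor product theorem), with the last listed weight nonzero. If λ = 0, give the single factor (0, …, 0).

Change of basis e → ω: c = M·v where v = (146142, -331768):
  c_1 = (-227)·(146142) + (-100)·(-331768) = 2566
  c_2 = (-143)·(146142) + (-63)·(-331768) = 3078
p = 5; digits c_i = Σ_j d_{ij}·5^j, 0 ≤ d_{ij} < 5:
  c_1 = 2566 = 1·5^0 + 3·5^1 + 2·5^2 + 0·5^3 + 4·5^4
  c_2 = 3078 = 3·5^0 + 0·5^1 + 3·5^2 + 4·5^3 + 4·5^4
p-restricted factor λ_0 = (1, 3)
p-restricted factor λ_1 = (3, 0)
p-restricted factor λ_2 = (2, 3)
p-restricted factor λ_3 = (0, 4)
p-restricted factor λ_4 = (4, 4)

((1, 3), (3, 0), (2, 3), (0, 4), (4, 4))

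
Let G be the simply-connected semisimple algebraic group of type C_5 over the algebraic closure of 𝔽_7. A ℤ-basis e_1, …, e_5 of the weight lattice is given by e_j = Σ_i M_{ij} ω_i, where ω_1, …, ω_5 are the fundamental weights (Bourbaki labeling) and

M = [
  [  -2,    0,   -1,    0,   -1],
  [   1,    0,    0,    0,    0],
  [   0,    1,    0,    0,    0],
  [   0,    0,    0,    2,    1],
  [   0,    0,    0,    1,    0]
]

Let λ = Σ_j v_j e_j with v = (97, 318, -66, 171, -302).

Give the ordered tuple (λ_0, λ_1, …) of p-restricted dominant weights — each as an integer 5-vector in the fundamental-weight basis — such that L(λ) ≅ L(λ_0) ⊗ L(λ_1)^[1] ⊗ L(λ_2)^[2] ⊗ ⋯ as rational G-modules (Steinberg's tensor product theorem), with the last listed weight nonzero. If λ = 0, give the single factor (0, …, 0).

Converting to the ω-basis (c_i = row i of M dotted with v = (97, 318, -66, 171, -302)):
  c_1 = (-2)·(97) + 0·318 + (-1)·(-66) + 0·171 + (-1)·(-302) = 174
  c_2 = 1·97 + 0·318 + (0)·(-66) + 0·171 + (0)·(-302) = 97
  c_3 = 0·97 + 1·318 + (0)·(-66) + 0·171 + (0)·(-302) = 318
  c_4 = 0·97 + 0·318 + (0)·(-66) + 2·171 + (1)·(-302) = 40
  c_5 = 0·97 + 0·318 + (0)·(-66) + 1·171 + (0)·(-302) = 171
p = 7; digits c_i = Σ_j d_{ij}·7^j, 0 ≤ d_{ij} < 7:
  c_1 = 174 = 6·7^0 + 3·7^1 + 3·7^2
  c_2 = 97 = 6·7^0 + 6·7^1 + 1·7^2
  c_3 = 318 = 3·7^0 + 3·7^1 + 6·7^2
  c_4 = 40 = 5·7^0 + 5·7^1
  c_5 = 171 = 3·7^0 + 3·7^1 + 3·7^2
λ_0 = (6, 6, 3, 5, 3)
λ_1 = (3, 6, 3, 5, 3)
λ_2 = (3, 1, 6, 0, 3)

((6, 6, 3, 5, 3), (3, 6, 3, 5, 3), (3, 1, 6, 0, 3))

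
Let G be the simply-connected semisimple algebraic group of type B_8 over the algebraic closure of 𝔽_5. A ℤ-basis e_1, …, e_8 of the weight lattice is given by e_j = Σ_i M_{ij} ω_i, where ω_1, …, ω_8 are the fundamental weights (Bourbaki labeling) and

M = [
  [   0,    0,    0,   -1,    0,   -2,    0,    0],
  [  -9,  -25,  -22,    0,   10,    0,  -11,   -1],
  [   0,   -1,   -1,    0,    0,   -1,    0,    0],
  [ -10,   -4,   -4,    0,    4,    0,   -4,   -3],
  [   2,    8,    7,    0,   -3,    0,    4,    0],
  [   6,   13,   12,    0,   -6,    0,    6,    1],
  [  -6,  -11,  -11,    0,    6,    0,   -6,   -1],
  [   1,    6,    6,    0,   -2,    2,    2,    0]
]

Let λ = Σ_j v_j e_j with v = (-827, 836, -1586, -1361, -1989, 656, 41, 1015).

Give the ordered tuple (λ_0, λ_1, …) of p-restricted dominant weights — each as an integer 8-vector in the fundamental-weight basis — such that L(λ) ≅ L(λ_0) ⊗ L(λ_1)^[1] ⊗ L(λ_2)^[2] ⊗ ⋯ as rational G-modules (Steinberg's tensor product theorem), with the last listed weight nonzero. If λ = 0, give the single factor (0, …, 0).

((4, 4, 4, 0, 3, 4, 2, 0), (4, 0, 3, 1, 2, 3, 3, 4), (1, 3, 3, 4, 2, 2, 0, 1))

In the fundamental-weight basis, λ has coordinates c = M·v (v = (-827, 836, -1586, -1361, -1989, 656, 41, 1015)):
  c_1 = (0)·(-827) + (0)·(836) + (0)·(-1586) + (-1)·(-1361) + (0)·(-1989) + (-2)·(656) + (0)·(41) + (0)·(1015) = 49
  c_2 = (-9)·(-827) + (-25)·(836) + (-22)·(-1586) + (0)·(-1361) + (10)·(-1989) + (0)·(656) + (-11)·(41) + (-1)·(1015) = 79
  c_3 = (0)·(-827) + (-1)·(836) + (-1)·(-1586) + (0)·(-1361) + (0)·(-1989) + (-1)·(656) + (0)·(41) + (0)·(1015) = 94
  c_4 = (-10)·(-827) + (-4)·(836) + (-4)·(-1586) + (0)·(-1361) + (4)·(-1989) + (0)·(656) + (-4)·(41) + (-3)·(1015) = 105
  c_5 = (2)·(-827) + (8)·(836) + (7)·(-1586) + (0)·(-1361) + (-3)·(-1989) + (0)·(656) + (4)·(41) + (0)·(1015) = 63
  c_6 = (6)·(-827) + (13)·(836) + (12)·(-1586) + (0)·(-1361) + (-6)·(-1989) + (0)·(656) + (6)·(41) + (1)·(1015) = 69
  c_7 = (-6)·(-827) + (-11)·(836) + (-11)·(-1586) + (0)·(-1361) + (6)·(-1989) + (0)·(656) + (-6)·(41) + (-1)·(1015) = 17
  c_8 = (1)·(-827) + (6)·(836) + (6)·(-1586) + (0)·(-1361) + (-2)·(-1989) + (2)·(656) + (2)·(41) + (0)·(1015) = 45
Writing each c_i in base p = 5:
  c_1 = 49 = 4·5^0 + 4·5^1 + 1·5^2
  c_2 = 79 = 4·5^0 + 0·5^1 + 3·5^2
  c_3 = 94 = 4·5^0 + 3·5^1 + 3·5^2
  c_4 = 105 = 0·5^0 + 1·5^1 + 4·5^2
  c_5 = 63 = 3·5^0 + 2·5^1 + 2·5^2
  c_6 = 69 = 4·5^0 + 3·5^1 + 2·5^2
  c_7 = 17 = 2·5^0 + 3·5^1
  c_8 = 45 = 0·5^0 + 4·5^1 + 1·5^2
λ_0 = (4, 4, 4, 0, 3, 4, 2, 0)
λ_1 = (4, 0, 3, 1, 2, 3, 3, 4)
λ_2 = (1, 3, 3, 4, 2, 2, 0, 1)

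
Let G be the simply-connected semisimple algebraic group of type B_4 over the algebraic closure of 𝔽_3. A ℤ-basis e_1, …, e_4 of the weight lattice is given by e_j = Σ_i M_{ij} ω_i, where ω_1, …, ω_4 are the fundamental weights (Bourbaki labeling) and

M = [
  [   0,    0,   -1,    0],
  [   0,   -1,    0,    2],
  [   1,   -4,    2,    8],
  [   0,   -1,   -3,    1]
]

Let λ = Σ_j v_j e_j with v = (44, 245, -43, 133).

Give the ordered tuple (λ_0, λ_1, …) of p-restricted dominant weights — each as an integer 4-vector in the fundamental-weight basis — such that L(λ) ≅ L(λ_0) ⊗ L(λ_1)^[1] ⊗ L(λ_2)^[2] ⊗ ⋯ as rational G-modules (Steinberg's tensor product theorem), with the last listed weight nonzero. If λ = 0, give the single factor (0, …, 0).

((1, 0, 0, 2), (2, 1, 2, 2), (1, 2, 1, 1), (1, 0, 1, 0))

In the fundamental-weight basis, λ has coordinates c = M·v (v = (44, 245, -43, 133)):
  c_1 = 0·44 + 0·245 + (-1)·(-43) + 0·133 = 43
  c_2 = 0·44 + (-1)·(245) + (0)·(-43) + 2·133 = 21
  c_3 = 1·44 + (-4)·(245) + (2)·(-43) + 8·133 = 42
  c_4 = 0·44 + (-1)·(245) + (-3)·(-43) + 1·133 = 17
Expand coordinatewise in base 3:
  c_1 = 43 = 1·3^0 + 2·3^1 + 1·3^2 + 1·3^3
  c_2 = 21 = 0·3^0 + 1·3^1 + 2·3^2
  c_3 = 42 = 0·3^0 + 2·3^1 + 1·3^2 + 1·3^3
  c_4 = 17 = 2·3^0 + 2·3^1 + 1·3^2
p-restricted factor λ_0 = (1, 0, 0, 2)
p-restricted factor λ_1 = (2, 1, 2, 2)
p-restricted factor λ_2 = (1, 2, 1, 1)
p-restricted factor λ_3 = (1, 0, 1, 0)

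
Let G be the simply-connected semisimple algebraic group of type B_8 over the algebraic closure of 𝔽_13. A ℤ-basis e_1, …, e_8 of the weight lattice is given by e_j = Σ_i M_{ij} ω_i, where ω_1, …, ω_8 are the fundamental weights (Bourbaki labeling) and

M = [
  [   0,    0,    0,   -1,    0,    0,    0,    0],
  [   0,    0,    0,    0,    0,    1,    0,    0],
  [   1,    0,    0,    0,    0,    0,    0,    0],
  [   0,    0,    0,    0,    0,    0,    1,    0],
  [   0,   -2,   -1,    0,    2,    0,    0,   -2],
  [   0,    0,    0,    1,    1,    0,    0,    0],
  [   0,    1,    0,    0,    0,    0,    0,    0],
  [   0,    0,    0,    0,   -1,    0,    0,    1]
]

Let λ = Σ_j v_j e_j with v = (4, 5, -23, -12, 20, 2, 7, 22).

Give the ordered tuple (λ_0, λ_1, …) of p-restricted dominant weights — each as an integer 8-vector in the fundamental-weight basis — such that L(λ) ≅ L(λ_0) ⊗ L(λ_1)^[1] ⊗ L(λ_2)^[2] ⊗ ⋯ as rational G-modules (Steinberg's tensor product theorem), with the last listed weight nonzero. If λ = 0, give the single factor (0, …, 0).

((12, 2, 4, 7, 9, 8, 5, 2),)

ω-coordinates c = M·v, v = (4, 5, -23, -12, 20, 2, 7, 22):
  c_1 = 0·4 + 0·5 + (0)·(-23) + (-1)·(-12) + 0·20 + 0·2 + 0·7 + 0·22 = 12
  c_2 = 0·4 + 0·5 + (0)·(-23) + (0)·(-12) + 0·20 + 1·2 + 0·7 + 0·22 = 2
  c_3 = 1·4 + 0·5 + (0)·(-23) + (0)·(-12) + 0·20 + 0·2 + 0·7 + 0·22 = 4
  c_4 = 0·4 + 0·5 + (0)·(-23) + (0)·(-12) + 0·20 + 0·2 + 1·7 + 0·22 = 7
  c_5 = 0·4 + (-2)·(5) + (-1)·(-23) + (0)·(-12) + 2·20 + 0·2 + 0·7 + (-2)·(22) = 9
  c_6 = 0·4 + 0·5 + (0)·(-23) + (1)·(-12) + 1·20 + 0·2 + 0·7 + 0·22 = 8
  c_7 = 0·4 + 1·5 + (0)·(-23) + (0)·(-12) + 0·20 + 0·2 + 0·7 + 0·22 = 5
  c_8 = 0·4 + 0·5 + (0)·(-23) + (0)·(-12) + (-1)·(20) + 0·2 + 0·7 + 1·22 = 2
p = 13; digits c_i = Σ_j d_{ij}·13^j, 0 ≤ d_{ij} < 13:
  c_1 = 12 = 12·13^0
  c_2 = 2 = 2·13^0
  c_3 = 4 = 4·13^0
  c_4 = 7 = 7·13^0
  c_5 = 9 = 9·13^0
  c_6 = 8 = 8·13^0
  c_7 = 5 = 5·13^0
  c_8 = 2 = 2·13^0
Factor λ_0 = (12, 2, 4, 7, 9, 8, 5, 2)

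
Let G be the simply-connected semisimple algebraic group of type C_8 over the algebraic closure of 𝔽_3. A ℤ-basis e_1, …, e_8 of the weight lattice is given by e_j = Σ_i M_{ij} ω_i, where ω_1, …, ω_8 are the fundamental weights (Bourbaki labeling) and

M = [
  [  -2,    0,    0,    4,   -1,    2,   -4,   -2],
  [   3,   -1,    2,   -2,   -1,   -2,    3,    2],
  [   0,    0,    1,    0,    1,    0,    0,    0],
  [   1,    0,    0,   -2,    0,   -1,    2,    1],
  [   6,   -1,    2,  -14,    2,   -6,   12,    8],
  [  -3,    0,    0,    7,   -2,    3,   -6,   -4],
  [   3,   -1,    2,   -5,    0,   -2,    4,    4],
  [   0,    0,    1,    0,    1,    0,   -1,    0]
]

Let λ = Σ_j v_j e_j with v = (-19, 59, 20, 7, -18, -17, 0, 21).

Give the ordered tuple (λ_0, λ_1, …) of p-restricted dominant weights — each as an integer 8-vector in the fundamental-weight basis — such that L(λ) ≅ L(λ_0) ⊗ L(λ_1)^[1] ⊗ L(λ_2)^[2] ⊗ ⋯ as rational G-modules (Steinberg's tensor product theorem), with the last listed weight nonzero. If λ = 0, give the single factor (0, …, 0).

Change of basis e → ω: c = M·v where v = (-19, 59, 20, 7, -18, -17, 0, 21):
  c_1 = (-2)·(-19) + (0)·(59) + (0)·(20) + (4)·(7) + (-1)·(-18) + (2)·(-17) + (-4)·(0) + (-2)·(21) = 8
  c_2 = (3)·(-19) + (-1)·(59) + (2)·(20) + (-2)·(7) + (-1)·(-18) + (-2)·(-17) + (3)·(0) + (2)·(21) = 4
  c_3 = (0)·(-19) + (0)·(59) + (1)·(20) + (0)·(7) + (1)·(-18) + (0)·(-17) + (0)·(0) + (0)·(21) = 2
  c_4 = (1)·(-19) + (0)·(59) + (0)·(20) + (-2)·(7) + (0)·(-18) + (-1)·(-17) + (2)·(0) + (1)·(21) = 5
  c_5 = (6)·(-19) + (-1)·(59) + (2)·(20) + (-14)·(7) + (2)·(-18) + (-6)·(-17) + (12)·(0) + (8)·(21) = 3
  c_6 = (-3)·(-19) + (0)·(59) + (0)·(20) + (7)·(7) + (-2)·(-18) + (3)·(-17) + (-6)·(0) + (-4)·(21) = 7
  c_7 = (3)·(-19) + (-1)·(59) + (2)·(20) + (-5)·(7) + (0)·(-18) + (-2)·(-17) + (4)·(0) + (4)·(21) = 7
  c_8 = (0)·(-19) + (0)·(59) + (1)·(20) + (0)·(7) + (1)·(-18) + (0)·(-17) + (-1)·(0) + (0)·(21) = 2
p = 3; digits c_i = Σ_j d_{ij}·3^j, 0 ≤ d_{ij} < 3:
  c_1 = 8 = 2·3^0 + 2·3^1
  c_2 = 4 = 1·3^0 + 1·3^1
  c_3 = 2 = 2·3^0
  c_4 = 5 = 2·3^0 + 1·3^1
  c_5 = 3 = 0·3^0 + 1·3^1
  c_6 = 7 = 1·3^0 + 2·3^1
  c_7 = 7 = 1·3^0 + 2·3^1
  c_8 = 2 = 2·3^0
λ_0 = (2, 1, 2, 2, 0, 1, 1, 2)
λ_1 = (2, 1, 0, 1, 1, 2, 2, 0)

((2, 1, 2, 2, 0, 1, 1, 2), (2, 1, 0, 1, 1, 2, 2, 0))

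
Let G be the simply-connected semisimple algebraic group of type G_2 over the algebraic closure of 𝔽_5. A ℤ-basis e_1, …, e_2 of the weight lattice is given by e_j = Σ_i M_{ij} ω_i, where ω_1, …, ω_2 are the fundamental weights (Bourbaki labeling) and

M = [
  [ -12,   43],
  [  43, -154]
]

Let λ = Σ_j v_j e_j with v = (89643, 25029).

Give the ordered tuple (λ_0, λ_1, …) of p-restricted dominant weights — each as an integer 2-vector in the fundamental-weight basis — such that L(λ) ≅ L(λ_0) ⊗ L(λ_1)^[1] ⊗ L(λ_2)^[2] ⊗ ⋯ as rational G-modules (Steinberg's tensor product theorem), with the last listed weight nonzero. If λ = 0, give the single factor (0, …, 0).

In the fundamental-weight basis, λ has coordinates c = M·v (v = (89643, 25029)):
  c_1 = (-12)·(89643) + 43·25029 = 531
  c_2 = 43·89643 + (-154)·(25029) = 183
Writing each c_i in base p = 5:
  c_1 = 531 = 1·5^0 + 1·5^1 + 1·5^2 + 4·5^3
  c_2 = 183 = 3·5^0 + 1·5^1 + 2·5^2 + 1·5^3
Factor λ_0 = (1, 3)
Factor λ_1 = (1, 1)
Factor λ_2 = (1, 2)
Factor λ_3 = (4, 1)

((1, 3), (1, 1), (1, 2), (4, 1))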